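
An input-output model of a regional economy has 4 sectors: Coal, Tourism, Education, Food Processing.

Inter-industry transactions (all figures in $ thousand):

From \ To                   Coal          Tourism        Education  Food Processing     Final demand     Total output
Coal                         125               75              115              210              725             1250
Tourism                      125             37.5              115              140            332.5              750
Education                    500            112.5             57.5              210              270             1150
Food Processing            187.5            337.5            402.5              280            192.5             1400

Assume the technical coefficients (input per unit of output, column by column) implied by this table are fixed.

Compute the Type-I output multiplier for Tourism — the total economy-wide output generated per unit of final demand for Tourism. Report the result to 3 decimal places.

m_T = 3.103

Technical coefficients a_ij = z_ij / X_j:
  a_CC = 125/1250 = 0.10, a_TC = 125/1250 = 0.10, a_EC = 500/1250 = 0.40, a_FC = 187.5/1250 = 0.15
  a_CT = 75/750 = 0.10, a_TT = 37.5/750 = 0.05, a_ET = 112.5/750 = 0.15, a_FT = 337.5/750 = 0.45
  a_CE = 115/1150 = 0.10, a_TE = 115/1150 = 0.10, a_EE = 57.5/1150 = 0.05, a_FE = 402.5/1150 = 0.35
  a_CF = 210/1400 = 0.15, a_TF = 140/1400 = 0.10, a_EF = 210/1400 = 0.15, a_FF = 280/1400 = 0.20
I − A =
  [   0.90    -0.10    -0.10    -0.15]
  [  -0.10     0.95    -0.10    -0.10]
  [  -0.40    -0.15     0.95    -0.15]
  [  -0.15    -0.45    -0.35     0.80]
Compute the cofactors C_ij = (−1)^(i+j)·(3×3 minor ij) of I−A; the adjugate is their transpose:
adj(I−A) = Cᵀ =
  [ 0.605375   0.161500   0.139625   0.159875]
  [ 0.133250   0.560125   0.116000   0.116750]
  [ 0.328375   0.226625   0.605875   0.203500]
  [ 0.332125   0.444500   0.356500   0.745750]
det(I−A) = Σ_j (I−A)_1j·C_1j = (0.90)(0.605375) + (-0.10)(0.133250) + (-0.10)(0.328375) + (-0.15)(0.332125) = 0.44885625
(I − A)⁻¹ = adj(I−A) / det(I−A) ≈
  [   1.3487     0.3598     0.3111     0.3562]
  [   0.2969     1.2479     0.2584     0.2601]
  [   0.7316     0.5049     1.3498     0.4534]
  [   0.7399     0.9903     0.7942     1.6614]
The output multiplier for sector j is the column-j sum of the Leontief inverse (I − A)⁻¹ = adj(I−A) / det(I−A).
Column T of adj(I−A): (0.161500, 0.560125, 0.226625, 0.444500); det(I−A) = 0.44885625.
m_T = (0.161500 + 0.560125 + 0.226625 + 0.444500) / 0.44885625 = 1.39275 / 0.44885625 ≈ 3.103.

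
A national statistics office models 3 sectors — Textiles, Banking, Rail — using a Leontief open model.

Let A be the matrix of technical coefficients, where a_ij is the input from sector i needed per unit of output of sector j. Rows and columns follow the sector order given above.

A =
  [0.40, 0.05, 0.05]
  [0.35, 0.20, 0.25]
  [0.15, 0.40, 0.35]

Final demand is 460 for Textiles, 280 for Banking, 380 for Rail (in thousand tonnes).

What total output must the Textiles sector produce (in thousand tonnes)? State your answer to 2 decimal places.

x_T = 1009.30

I − A =
  [   0.60    -0.05    -0.05]
  [  -0.35     0.80    -0.25]
  [  -0.15    -0.40     0.65]
Cofactors of I−A, C_ij = (−1)^(i+j)·(minor ij) (rows/columns in the sector order above):
  C_11 = (0.80)(0.65) − (-0.25)(-0.40) = 0.4200
  C_12 = −[(-0.35)(0.65) − (-0.25)(-0.15)] = 0.2650
  C_13 = (-0.35)(-0.40) − (0.80)(-0.15) = 0.2600
  C_21 = −[(-0.05)(0.65) − (-0.05)(-0.40)] = 0.0525
  C_22 = (0.60)(0.65) − (-0.05)(-0.15) = 0.3825
  C_23 = −[(0.60)(-0.40) − (-0.05)(-0.15)] = 0.2475
  C_31 = (-0.05)(-0.25) − (-0.05)(0.80) = 0.0525
  C_32 = −[(0.60)(-0.25) − (-0.05)(-0.35)] = 0.1675
  C_33 = (0.60)(0.80) − (-0.05)(-0.35) = 0.4625
det(I−A) = Σ_j (I−A)_1j·C_1j = (0.60)(0.4200) + (-0.05)(0.2650) + (-0.05)(0.2600) = 0.22575
adj(I−A) = Cᵀ =
  [ 0.4200   0.0525   0.0525]
  [ 0.2650   0.3825   0.1675]
  [ 0.2600   0.2475   0.4625]
(I − A)⁻¹ = adj(I−A) / det(I−A) ≈
  [   1.8605     0.2326     0.2326]
  [   1.1739     1.6944     0.7420]
  [   1.1517     1.0963     2.0487]
x = (I − A)⁻¹ d = adj(I−A)·d / det(I−A), with det(I−A) = 0.22575:
  x_T = (0.4200·460 + 0.0525·280 + 0.0525·380) / 0.22575 = 227.85 / 0.22575 ≈ 1009.30
  x_B = (0.2650·460 + 0.3825·280 + 0.1675·380) / 0.22575 = 292.65 / 0.22575 ≈ 1296.35
  x_R = (0.2600·460 + 0.2475·280 + 0.4625·380) / 0.22575 = 364.65 / 0.22575 ≈ 1615.28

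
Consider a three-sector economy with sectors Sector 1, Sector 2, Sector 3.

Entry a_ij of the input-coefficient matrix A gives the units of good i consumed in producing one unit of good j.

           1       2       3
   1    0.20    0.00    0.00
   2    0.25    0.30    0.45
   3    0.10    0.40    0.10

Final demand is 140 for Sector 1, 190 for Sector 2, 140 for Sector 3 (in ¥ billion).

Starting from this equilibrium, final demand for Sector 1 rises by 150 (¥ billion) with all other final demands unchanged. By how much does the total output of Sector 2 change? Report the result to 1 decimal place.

Δx_2 = 112.5

I − A =
  [   0.80     0.00     0.00]
  [  -0.25     0.70    -0.45]
  [  -0.10    -0.40     0.90]
Cofactors of I−A, C_ij = (−1)^(i+j)·(minor ij) (rows/columns in the sector order above):
  C_11 = (0.70)(0.90) − (-0.45)(-0.40) = 0.4500
  C_12 = −[(-0.25)(0.90) − (-0.45)(-0.10)] = 0.2700
  C_13 = (-0.25)(-0.40) − (0.70)(-0.10) = 0.1700
  C_21 = −[(0.00)(0.90) − (0.00)(-0.40)] = 0.0000
  C_22 = (0.80)(0.90) − (0.00)(-0.10) = 0.7200
  C_23 = −[(0.80)(-0.40) − (0.00)(-0.10)] = 0.3200
  C_31 = (0.00)(-0.45) − (0.00)(0.70) = 0.0000
  C_32 = −[(0.80)(-0.45) − (0.00)(-0.25)] = 0.3600
  C_33 = (0.80)(0.70) − (0.00)(-0.25) = 0.5600
det(I−A) = Σ_j (I−A)_1j·C_1j = (0.80)(0.4500) + (0.00)(0.2700) + (0.00)(0.1700) = 0.3600
adj(I−A) = Cᵀ =
  [ 0.4500   0.0000   0.0000]
  [ 0.2700   0.7200   0.3600]
  [ 0.1700   0.3200   0.5600]
(I − A)⁻¹ = adj(I−A) / det(I−A) ≈
  [   1.2500     0.0000     0.0000]
  [   0.7500     2.0000     1.0000]
  [   0.4722     0.8889     1.5556]
Δx = (I − A)⁻¹ Δd with Δd having +150 in the Sector 1 component and 0 elsewhere.
So Δx_2 = L_21 · (+150), where L_21 = adj(I−A)_21 / det(I−A) = 0.2700 / 0.3600.
Δx_2 = 0.2700 × (+150) / 0.3600 = 40.50 / 0.3600 = 112.5.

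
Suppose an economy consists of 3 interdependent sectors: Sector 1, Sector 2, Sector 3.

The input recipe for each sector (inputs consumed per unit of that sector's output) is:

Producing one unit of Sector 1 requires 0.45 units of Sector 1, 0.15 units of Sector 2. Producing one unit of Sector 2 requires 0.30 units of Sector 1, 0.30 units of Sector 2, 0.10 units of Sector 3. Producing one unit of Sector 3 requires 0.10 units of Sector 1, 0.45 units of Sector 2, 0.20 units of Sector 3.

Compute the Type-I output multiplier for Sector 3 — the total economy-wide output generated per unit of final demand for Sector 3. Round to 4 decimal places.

m_3 = 3.2859

I − A =
  [   0.55    -0.30    -0.10]
  [  -0.15     0.70    -0.45]
  [   0.00    -0.10     0.80]
Cofactors of I−A, C_ij = (−1)^(i+j)·(minor ij) (rows/columns in the sector order above):
  C_11 = (0.70)(0.80) − (-0.45)(-0.10) = 0.5150
  C_12 = −[(-0.15)(0.80) − (-0.45)(0.00)] = 0.1200
  C_13 = (-0.15)(-0.10) − (0.70)(0.00) = 0.0150
  C_21 = −[(-0.30)(0.80) − (-0.10)(-0.10)] = 0.2500
  C_22 = (0.55)(0.80) − (-0.10)(0.00) = 0.4400
  C_23 = −[(0.55)(-0.10) − (-0.30)(0.00)] = 0.0550
  C_31 = (-0.30)(-0.45) − (-0.10)(0.70) = 0.2050
  C_32 = −[(0.55)(-0.45) − (-0.10)(-0.15)] = 0.2625
  C_33 = (0.55)(0.70) − (-0.30)(-0.15) = 0.3400
det(I−A) = Σ_j (I−A)_1j·C_1j = (0.55)(0.5150) + (-0.30)(0.1200) + (-0.10)(0.0150) = 0.24575
adj(I−A) = Cᵀ =
  [ 0.5150   0.2500   0.2050]
  [ 0.1200   0.4400   0.2625]
  [ 0.0150   0.0550   0.3400]
(I − A)⁻¹ = adj(I−A) / det(I−A) ≈
  [   2.09563     1.01729     0.83418]
  [   0.48830     1.79044     1.06816]
  [   0.06104     0.22380     1.38352]
The output multiplier for sector j is the column-j sum of the Leontief inverse (I − A)⁻¹ = adj(I−A) / det(I−A).
Column 3 of adj(I−A): (0.2050, 0.2625, 0.3400); det(I−A) = 0.24575.
m_3 = (0.2050 + 0.2625 + 0.3400) / 0.24575 = 0.8075 / 0.24575 ≈ 3.2859.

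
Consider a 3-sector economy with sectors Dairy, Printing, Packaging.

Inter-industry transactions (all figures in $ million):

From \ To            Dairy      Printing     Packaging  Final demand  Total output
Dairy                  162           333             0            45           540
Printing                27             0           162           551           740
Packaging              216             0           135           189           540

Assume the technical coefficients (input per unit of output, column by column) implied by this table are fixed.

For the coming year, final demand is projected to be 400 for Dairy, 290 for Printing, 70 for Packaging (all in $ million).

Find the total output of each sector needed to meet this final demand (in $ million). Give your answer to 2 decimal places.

x_1 = 896.94, x_2 = 506.36, x_3 = 571.70

Technical coefficients a_ij = z_ij / X_j:
  a_11 = 162/540 = 0.30, a_21 = 27/540 = 0.05, a_31 = 216/540 = 0.40
  a_12 = 333/740 = 0.45, a_22 = 0/740 = 0.00, a_32 = 0/740 = 0.00
  a_13 = 0/540 = 0.00, a_23 = 162/540 = 0.30, a_33 = 135/540 = 0.25
I − A =
  [   0.70    -0.45     0.00]
  [  -0.05     1.00    -0.30]
  [  -0.40     0.00     0.75]
Cofactors of I−A, C_ij = (−1)^(i+j)·(minor ij) (rows/columns in the sector order above):
  C_11 = (1.00)(0.75) − (-0.30)(0.00) = 0.7500
  C_12 = −[(-0.05)(0.75) − (-0.30)(-0.40)] = 0.1575
  C_13 = (-0.05)(0.00) − (1.00)(-0.40) = 0.4000
  C_21 = −[(-0.45)(0.75) − (0.00)(0.00)] = 0.3375
  C_22 = (0.70)(0.75) − (0.00)(-0.40) = 0.5250
  C_23 = −[(0.70)(0.00) − (-0.45)(-0.40)] = 0.1800
  C_31 = (-0.45)(-0.30) − (0.00)(1.00) = 0.1350
  C_32 = −[(0.70)(-0.30) − (0.00)(-0.05)] = 0.2100
  C_33 = (0.70)(1.00) − (-0.45)(-0.05) = 0.6775
det(I−A) = Σ_j (I−A)_1j·C_1j = (0.70)(0.7500) + (-0.45)(0.1575) + (0.00)(0.4000) = 0.454125
adj(I−A) = Cᵀ =
  [ 0.7500   0.3375   0.1350]
  [ 0.1575   0.5250   0.2100]
  [ 0.4000   0.1800   0.6775]
(I − A)⁻¹ = adj(I−A) / det(I−A) ≈
  [   1.6515     0.7432     0.2973]
  [   0.3468     1.1561     0.4624]
  [   0.8808     0.3964     1.4919]
x = (I − A)⁻¹ d = adj(I−A)·d / det(I−A), with det(I−A) = 0.454125:
  x_1 = (0.7500·400 + 0.3375·290 + 0.1350·70) / 0.454125 = 407.325 / 0.454125 ≈ 896.94
  x_2 = (0.1575·400 + 0.5250·290 + 0.2100·70) / 0.454125 = 229.95 / 0.454125 ≈ 506.36
  x_3 = (0.4000·400 + 0.1800·290 + 0.6775·70) / 0.454125 = 259.625 / 0.454125 ≈ 571.70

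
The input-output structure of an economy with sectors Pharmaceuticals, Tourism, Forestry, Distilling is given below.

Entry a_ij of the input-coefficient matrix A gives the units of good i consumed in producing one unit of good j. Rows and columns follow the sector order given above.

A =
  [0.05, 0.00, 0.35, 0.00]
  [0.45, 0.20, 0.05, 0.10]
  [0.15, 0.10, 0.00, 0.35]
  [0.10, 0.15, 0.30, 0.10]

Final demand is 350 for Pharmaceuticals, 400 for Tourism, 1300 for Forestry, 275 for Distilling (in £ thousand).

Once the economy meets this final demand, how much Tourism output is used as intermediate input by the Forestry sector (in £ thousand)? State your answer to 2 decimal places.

z_23 = 104.77

I − A =
  [   0.95     0.00    -0.35     0.00]
  [  -0.45     0.80    -0.05    -0.10]
  [  -0.15    -0.10     1.00    -0.35]
  [  -0.10    -0.15    -0.30     0.90]
Compute the cofactors C_ij = (−1)^(i+j)·(3×3 minor ij) of I−A; the adjugate is their transpose:
adj(I−A) = Cᵀ =
  [ 0.610875   0.049875   0.246750   0.101500]
  [ 0.380750   0.695750   0.216500   0.161500]
  [ 0.198875   0.135375   0.669750   0.275500]
  [ 0.197625   0.166625   0.286750   0.697500]
det(I−A) = Σ_j (I−A)_1j·C_1j = (0.95)(0.610875) + (0.00)(0.380750) + (-0.35)(0.198875) + (0.00)(0.197625) = 0.510725
(I − A)⁻¹ = adj(I−A) / det(I−A) ≈
  [   1.1961     0.0977     0.4831     0.1987]
  [   0.7455     1.3623     0.4239     0.3162]
  [   0.3894     0.2651     1.3114     0.5394]
  [   0.3869     0.3263     0.5615     1.3657]
First solve x = (I − A)⁻¹ d = adj(I−A)·d / det(I−A); in particular x_3 = (0.198875·350 + 0.135375·400 + 0.669750·1300 + 0.275500·275) / 0.510725 = 1070.19375 / 0.510725 ≈ 2095.4403.
Intermediate flow from 2 to 3: z_23 = a_23 · x_3 = 0.05 × 1070.19375 / 0.510725 = 53.5096875 / 0.510725 ≈ 104.77.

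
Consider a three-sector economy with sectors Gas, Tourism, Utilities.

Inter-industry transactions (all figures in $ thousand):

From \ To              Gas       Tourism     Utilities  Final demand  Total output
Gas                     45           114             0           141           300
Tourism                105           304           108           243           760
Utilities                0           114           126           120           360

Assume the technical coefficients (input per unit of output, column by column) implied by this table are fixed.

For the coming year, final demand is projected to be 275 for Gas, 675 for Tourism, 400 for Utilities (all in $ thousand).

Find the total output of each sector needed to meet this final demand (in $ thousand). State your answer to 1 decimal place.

Technical coefficients a_ij = z_ij / X_j:
  a_GG = 45/300 = 0.15, a_TG = 105/300 = 0.35, a_UG = 0/300 = 0.00
  a_GT = 114/760 = 0.15, a_TT = 304/760 = 0.40, a_UT = 114/760 = 0.15
  a_GU = 0/360 = 0.00, a_TU = 108/360 = 0.30, a_UU = 126/360 = 0.35
I − A =
  [   0.85    -0.15     0.00]
  [  -0.35     0.60    -0.30]
  [   0.00    -0.15     0.65]
Cofactors of I−A, C_ij = (−1)^(i+j)·(minor ij) (rows/columns in the sector order above):
  C_11 = (0.60)(0.65) − (-0.30)(-0.15) = 0.3450
  C_12 = −[(-0.35)(0.65) − (-0.30)(0.00)] = 0.2275
  C_13 = (-0.35)(-0.15) − (0.60)(0.00) = 0.0525
  C_21 = −[(-0.15)(0.65) − (0.00)(-0.15)] = 0.0975
  C_22 = (0.85)(0.65) − (0.00)(0.00) = 0.5525
  C_23 = −[(0.85)(-0.15) − (-0.15)(0.00)] = 0.1275
  C_31 = (-0.15)(-0.30) − (0.00)(0.60) = 0.0450
  C_32 = −[(0.85)(-0.30) − (0.00)(-0.35)] = 0.2550
  C_33 = (0.85)(0.60) − (-0.15)(-0.35) = 0.4575
det(I−A) = Σ_j (I−A)_1j·C_1j = (0.85)(0.3450) + (-0.15)(0.2275) + (0.00)(0.0525) = 0.259125
adj(I−A) = Cᵀ =
  [ 0.3450   0.0975   0.0450]
  [ 0.2275   0.5525   0.2550]
  [ 0.0525   0.1275   0.4575]
(I − A)⁻¹ = adj(I−A) / det(I−A) ≈
  [   1.3314     0.3763     0.1737]
  [   0.8780     2.1322     0.9841]
  [   0.2026     0.4920     1.7656]
x = (I − A)⁻¹ d = adj(I−A)·d / det(I−A), with det(I−A) = 0.259125:
  x_G = (0.3450·275 + 0.0975·675 + 0.0450·400) / 0.259125 = 178.6875 / 0.259125 ≈ 689.6
  x_T = (0.2275·275 + 0.5525·675 + 0.2550·400) / 0.259125 = 537.50 / 0.259125 ≈ 2074.3
  x_U = (0.0525·275 + 0.1275·675 + 0.4575·400) / 0.259125 = 283.50 / 0.259125 ≈ 1094.1

x_G = 689.6, x_T = 2074.3, x_U = 1094.1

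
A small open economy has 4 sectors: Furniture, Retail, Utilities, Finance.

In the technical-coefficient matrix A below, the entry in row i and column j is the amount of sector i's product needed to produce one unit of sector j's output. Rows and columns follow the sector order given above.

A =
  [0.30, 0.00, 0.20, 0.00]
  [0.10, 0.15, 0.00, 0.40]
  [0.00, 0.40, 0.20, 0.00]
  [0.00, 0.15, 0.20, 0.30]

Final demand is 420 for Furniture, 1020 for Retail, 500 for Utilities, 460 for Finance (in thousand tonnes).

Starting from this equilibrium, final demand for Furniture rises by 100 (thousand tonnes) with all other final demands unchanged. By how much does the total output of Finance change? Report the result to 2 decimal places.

Δx_4 = 7.36

I − A =
  [   0.70     0.00    -0.20     0.00]
  [  -0.10     0.85     0.00    -0.40]
  [   0.00    -0.40     0.80     0.00]
  [   0.00    -0.15    -0.20     0.70]
Compute the cofactors C_ij = (−1)^(i+j)·(3×3 minor ij) of I−A; the adjugate is their transpose:
adj(I−A) = Cᵀ =
  [ 0.3960   0.0560   0.1070   0.0320]
  [ 0.0560   0.3920   0.0700   0.2240]
  [ 0.0280   0.1960   0.3745   0.1120]
  [ 0.0200   0.1400   0.1220   0.4680]
det(I−A) = Σ_j (I−A)_1j·C_1j = (0.70)(0.3960) + (0.00)(0.0560) + (-0.20)(0.0280) + (0.00)(0.0200) = 0.2716
(I − A)⁻¹ = adj(I−A) / det(I−A) ≈
  [   1.4580     0.2062     0.3940     0.1178]
  [   0.2062     1.4433     0.2577     0.8247]
  [   0.1031     0.7216     1.3789     0.4124]
  [   0.0736     0.5155     0.4492     1.7231]
Δx = (I − A)⁻¹ Δd with Δd having +100 in the Furniture component and 0 elsewhere.
So Δx_4 = L_41 · (+100), where L_41 = adj(I−A)_41 / det(I−A) = 0.0200 / 0.2716.
Δx_4 = 0.0200 × (+100) / 0.2716 = 2.00 / 0.2716 ≈ 7.36.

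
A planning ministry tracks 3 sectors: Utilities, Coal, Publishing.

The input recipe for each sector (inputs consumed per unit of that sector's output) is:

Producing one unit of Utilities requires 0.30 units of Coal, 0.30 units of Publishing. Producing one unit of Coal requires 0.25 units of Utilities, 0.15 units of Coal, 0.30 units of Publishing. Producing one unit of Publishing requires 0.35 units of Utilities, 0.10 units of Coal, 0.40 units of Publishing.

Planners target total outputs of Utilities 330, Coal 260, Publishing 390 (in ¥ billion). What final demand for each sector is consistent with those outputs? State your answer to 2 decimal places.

d_1 = 128.50, d_2 = 83.00, d_3 = 57.00

I − A =
  [   1.00    -0.25    -0.35]
  [  -0.30     0.85    -0.10]
  [  -0.30    -0.30     0.60]
d = (I − A) x:
  d_1 = (+1.00)·330 + (-0.25)·260 + (-0.35)·390 = 128.50
  d_2 = (-0.30)·330 + (+0.85)·260 + (-0.10)·390 = 83.00
  d_3 = (-0.30)·330 + (-0.30)·260 + (+0.60)·390 = 57.00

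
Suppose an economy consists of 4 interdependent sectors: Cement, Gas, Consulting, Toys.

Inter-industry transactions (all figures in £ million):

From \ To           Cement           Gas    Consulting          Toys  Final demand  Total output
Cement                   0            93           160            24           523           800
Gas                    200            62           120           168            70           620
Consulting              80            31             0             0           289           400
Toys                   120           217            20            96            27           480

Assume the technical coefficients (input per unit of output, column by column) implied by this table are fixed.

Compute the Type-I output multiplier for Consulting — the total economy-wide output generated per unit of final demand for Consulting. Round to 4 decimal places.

Technical coefficients a_ij = z_ij / X_j:
  a_11 = 0/800 = 0.00, a_21 = 200/800 = 0.25, a_31 = 80/800 = 0.10, a_41 = 120/800 = 0.15
  a_12 = 93/620 = 0.15, a_22 = 62/620 = 0.10, a_32 = 31/620 = 0.05, a_42 = 217/620 = 0.35
  a_13 = 160/400 = 0.40, a_23 = 120/400 = 0.30, a_33 = 0/400 = 0.00, a_43 = 20/400 = 0.05
  a_14 = 24/480 = 0.05, a_24 = 168/480 = 0.35, a_34 = 0/480 = 0.00, a_44 = 96/480 = 0.20
I − A =
  [   1.00    -0.15    -0.40    -0.05]
  [  -0.25     0.90    -0.30    -0.35]
  [  -0.10    -0.05     1.00     0.00]
  [  -0.15    -0.35    -0.05     0.80]
Compute the cofactors C_ij = (−1)^(i+j)·(3×3 minor ij) of I−A; the adjugate is their transpose:
adj(I−A) = Cᵀ =
  [ 0.584625   0.153625   0.285125   0.103750]
  [ 0.278250   0.760250   0.356875   0.350000]
  [ 0.072375   0.053375   0.548500   0.027875]
  [ 0.235875   0.364750   0.243875   0.802000]
det(I−A) = Σ_j (I−A)_1j·C_1j = (1.00)(0.584625) + (-0.15)(0.278250) + (-0.40)(0.072375) + (-0.05)(0.235875) = 0.50214375
(I − A)⁻¹ = adj(I−A) / det(I−A) ≈
  [   1.16426     0.30594     0.56782     0.20661]
  [   0.55412     1.51401     0.71070     0.69701]
  [   0.14413     0.10629     1.09232     0.05551]
  [   0.46974     0.72639     0.48567     1.59715]
The output multiplier for sector j is the column-j sum of the Leontief inverse (I − A)⁻¹ = adj(I−A) / det(I−A).
Column 3 of adj(I−A): (0.285125, 0.356875, 0.548500, 0.243875); det(I−A) = 0.50214375.
m_3 = (0.285125 + 0.356875 + 0.548500 + 0.243875) / 0.50214375 = 1.434375 / 0.50214375 ≈ 2.8565.

m_3 = 2.8565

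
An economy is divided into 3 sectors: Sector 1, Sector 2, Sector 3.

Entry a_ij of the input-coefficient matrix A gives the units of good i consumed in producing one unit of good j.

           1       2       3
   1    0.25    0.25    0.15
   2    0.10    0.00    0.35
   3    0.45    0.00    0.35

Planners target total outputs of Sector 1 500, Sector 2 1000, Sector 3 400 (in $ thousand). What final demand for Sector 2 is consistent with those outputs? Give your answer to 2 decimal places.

I − A =
  [   0.75    -0.25    -0.15]
  [  -0.10     1.00    -0.35]
  [  -0.45     0.00     0.65]
d = (I − A) x:
  d_1 = (+0.75)·500 + (-0.25)·1000 + (-0.15)·400 = 65.00
  d_2 = (-0.10)·500 + (+1.00)·1000 + (-0.35)·400 = 810.00
  d_3 = (-0.45)·500 + (+0.00)·1000 + (+0.65)·400 = 35.00

d_2 = 810.00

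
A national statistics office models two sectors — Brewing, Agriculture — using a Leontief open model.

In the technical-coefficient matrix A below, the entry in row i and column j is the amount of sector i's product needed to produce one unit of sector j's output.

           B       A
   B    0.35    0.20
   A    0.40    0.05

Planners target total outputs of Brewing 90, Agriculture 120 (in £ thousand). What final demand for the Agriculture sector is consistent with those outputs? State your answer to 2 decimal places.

d_A = 78.00

I − A =
  [   0.65    -0.20]
  [  -0.40     0.95]
d = (I − A) x:
  d_B = (+0.65)·90 + (-0.20)·120 = 34.50
  d_A = (-0.40)·90 + (+0.95)·120 = 78.00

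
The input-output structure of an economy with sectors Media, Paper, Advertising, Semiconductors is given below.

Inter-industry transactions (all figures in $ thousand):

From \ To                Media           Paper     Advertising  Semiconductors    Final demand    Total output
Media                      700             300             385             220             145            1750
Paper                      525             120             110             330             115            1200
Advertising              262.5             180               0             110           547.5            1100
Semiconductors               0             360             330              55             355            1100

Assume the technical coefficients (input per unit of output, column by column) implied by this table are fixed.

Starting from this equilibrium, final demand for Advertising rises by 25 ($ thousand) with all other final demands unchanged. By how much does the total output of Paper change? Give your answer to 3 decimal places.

Δx_P = 21.958

Technical coefficients a_ij = z_ij / X_j:
  a_MM = 700/1750 = 0.40, a_PM = 525/1750 = 0.30, a_AM = 262.5/1750 = 0.15, a_SM = 0/1750 = 0.00
  a_MP = 300/1200 = 0.25, a_PP = 120/1200 = 0.10, a_AP = 180/1200 = 0.15, a_SP = 360/1200 = 0.30
  a_MA = 385/1100 = 0.35, a_PA = 110/1100 = 0.10, a_AA = 0/1100 = 0.00, a_SA = 330/1100 = 0.30
  a_MS = 220/1100 = 0.20, a_PS = 330/1100 = 0.30, a_AS = 110/1100 = 0.10, a_SS = 55/1100 = 0.05
I − A =
  [   0.60    -0.25    -0.35    -0.20]
  [  -0.30     0.90    -0.10    -0.30]
  [  -0.15    -0.15     1.00    -0.10]
  [   0.00    -0.30    -0.30     0.95]
Compute the cofactors C_ij = (−1)^(i+j)·(3×3 minor ij) of I−A; the adjugate is their transpose:
adj(I−A) = Cᵀ =
  [ 0.707250   0.359375   0.374000   0.301750]
  [ 0.303750   0.493125   0.228750   0.243750]
  [ 0.166500   0.148125   0.369750   0.120750]
  [ 0.148500   0.202500   0.189000   0.389250]
det(I−A) = Σ_j (I−A)_1j·C_1j = (0.60)(0.707250) + (-0.25)(0.303750) + (-0.35)(0.166500) + (-0.20)(0.148500) = 0.2604375
(I − A)⁻¹ = adj(I−A) / det(I−A) ≈
  [   2.7156     1.3799     1.4360     1.1586]
  [   1.1663     1.8934     0.8783     0.9359]
  [   0.6393     0.5688     1.4197     0.4636]
  [   0.5702     0.7775     0.7257     1.4946]
Δx = (I − A)⁻¹ Δd with Δd having +25 in the Advertising component and 0 elsewhere.
So Δx_P = L_PA · (+25), where L_PA = adj(I−A)_PA / det(I−A) = 0.228750 / 0.2604375.
Δx_P = 0.228750 × (+25) / 0.2604375 = 5.71875 / 0.2604375 ≈ 21.958.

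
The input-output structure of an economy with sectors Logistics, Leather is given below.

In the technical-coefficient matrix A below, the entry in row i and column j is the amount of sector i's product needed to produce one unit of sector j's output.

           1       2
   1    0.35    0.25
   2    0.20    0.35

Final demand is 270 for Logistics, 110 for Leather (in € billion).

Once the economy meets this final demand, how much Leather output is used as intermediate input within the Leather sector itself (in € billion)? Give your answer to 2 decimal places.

z_22 = 117.92

I − A =
  [   0.65    -0.25]
  [  -0.20     0.65]
det(I−A) = (0.65)(0.65) − (-0.25)(-0.20) = 0.3725
adj(I−A) = [[0.65, 0.25], [0.20, 0.65]]
(I − A)⁻¹ = adj(I−A) / det(I−A) ≈
  [   1.7450     0.6711]
  [   0.5369     1.7450]
First solve x = (I − A)⁻¹ d = adj(I−A)·d / det(I−A); in particular x_2 = (0.20·270 + 0.65·110) / 0.3725 = 125.50 / 0.3725 ≈ 336.9128.
Intermediate flow from 2 to 2: z_22 = a_22 · x_2 = 0.35 × 125.50 / 0.3725 = 43.925 / 0.3725 ≈ 117.92.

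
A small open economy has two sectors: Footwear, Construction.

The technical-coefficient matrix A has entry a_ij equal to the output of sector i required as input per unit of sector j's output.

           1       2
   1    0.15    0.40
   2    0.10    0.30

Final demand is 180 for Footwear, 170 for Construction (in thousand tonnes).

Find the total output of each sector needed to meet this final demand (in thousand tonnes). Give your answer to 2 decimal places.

x_1 = 349.55, x_2 = 292.79

I − A =
  [   0.85    -0.40]
  [  -0.10     0.70]
det(I−A) = (0.85)(0.70) − (-0.40)(-0.10) = 0.5550
adj(I−A) = [[0.70, 0.40], [0.10, 0.85]]
(I − A)⁻¹ = adj(I−A) / det(I−A) ≈
  [   1.2613     0.7207]
  [   0.1802     1.5315]
x = (I − A)⁻¹ d = adj(I−A)·d / det(I−A), with det(I−A) = 0.5550:
  x_1 = (0.70·180 + 0.40·170) / 0.5550 = 194.00 / 0.5550 ≈ 349.55
  x_2 = (0.10·180 + 0.85·170) / 0.5550 = 162.50 / 0.5550 ≈ 292.79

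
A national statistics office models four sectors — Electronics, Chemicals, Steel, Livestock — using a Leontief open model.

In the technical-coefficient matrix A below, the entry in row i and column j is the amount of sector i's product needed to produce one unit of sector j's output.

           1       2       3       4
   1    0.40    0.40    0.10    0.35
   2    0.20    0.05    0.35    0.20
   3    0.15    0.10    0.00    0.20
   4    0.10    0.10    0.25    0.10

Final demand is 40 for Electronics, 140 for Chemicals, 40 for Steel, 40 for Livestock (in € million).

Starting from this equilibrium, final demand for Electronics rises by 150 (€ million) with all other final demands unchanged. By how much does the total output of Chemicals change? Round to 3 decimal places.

Δx_2 = 137.923

I − A =
  [   0.60    -0.40    -0.10    -0.35]
  [  -0.20     0.95    -0.35    -0.20]
  [  -0.15    -0.10     1.00    -0.20]
  [  -0.10    -0.10    -0.25     0.90]
Compute the cofactors C_ij = (−1)^(i+j)·(3×3 minor ij) of I−A; the adjugate is their transpose:
adj(I−A) = Cᵀ =
  [ 0.744000   0.394750   0.324875   0.449250]
  [ 0.251750   0.446375   0.244250   0.251375]
  [ 0.168250   0.129750   0.380750   0.178875]
  [ 0.157375   0.129500   0.169000   0.431750]
det(I−A) = Σ_j (I−A)_1j·C_1j = (0.60)(0.744000) + (-0.40)(0.251750) + (-0.10)(0.168250) + (-0.35)(0.157375) = 0.27379375
(I − A)⁻¹ = adj(I−A) / det(I−A) ≈
  [   2.7174     1.4418     1.1866     1.6408]
  [   0.9195     1.6303     0.8921     0.9181]
  [   0.6145     0.4739     1.3906     0.6533]
  [   0.5748     0.4730     0.6173     1.5769]
Δx = (I − A)⁻¹ Δd with Δd having +150 in the Electronics component and 0 elsewhere.
So Δx_2 = L_21 · (+150), where L_21 = adj(I−A)_21 / det(I−A) = 0.251750 / 0.27379375.
Δx_2 = 0.251750 × (+150) / 0.27379375 = 37.7625 / 0.27379375 ≈ 137.923.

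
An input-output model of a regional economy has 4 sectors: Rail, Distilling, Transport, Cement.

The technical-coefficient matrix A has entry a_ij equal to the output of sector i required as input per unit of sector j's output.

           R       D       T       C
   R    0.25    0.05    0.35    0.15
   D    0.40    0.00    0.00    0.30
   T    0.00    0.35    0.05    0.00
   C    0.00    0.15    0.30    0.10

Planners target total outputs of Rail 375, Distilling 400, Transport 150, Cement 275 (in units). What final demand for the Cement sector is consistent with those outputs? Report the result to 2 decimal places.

d_C = 142.50

I − A =
  [   0.75    -0.05    -0.35    -0.15]
  [  -0.40     1.00     0.00    -0.30]
  [   0.00    -0.35     0.95     0.00]
  [   0.00    -0.15    -0.30     0.90]
d = (I − A) x:
  d_R = (+0.75)·375 + (-0.05)·400 + (-0.35)·150 + (-0.15)·275 = 167.50
  d_D = (-0.40)·375 + (+1.00)·400 + (+0.00)·150 + (-0.30)·275 = 167.50
  d_T = (+0.00)·375 + (-0.35)·400 + (+0.95)·150 + (+0.00)·275 = 2.50
  d_C = (+0.00)·375 + (-0.15)·400 + (-0.30)·150 + (+0.90)·275 = 142.50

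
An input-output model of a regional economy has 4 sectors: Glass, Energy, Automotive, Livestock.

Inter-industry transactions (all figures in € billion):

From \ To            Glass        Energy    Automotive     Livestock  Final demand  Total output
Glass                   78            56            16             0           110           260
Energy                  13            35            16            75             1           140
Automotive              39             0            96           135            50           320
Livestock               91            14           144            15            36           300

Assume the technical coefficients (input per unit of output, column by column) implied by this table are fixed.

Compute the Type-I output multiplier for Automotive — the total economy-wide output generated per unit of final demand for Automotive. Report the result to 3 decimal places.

Technical coefficients a_ij = z_ij / X_j:
  a_11 = 78/260 = 0.30, a_21 = 13/260 = 0.05, a_31 = 39/260 = 0.15, a_41 = 91/260 = 0.35
  a_12 = 56/140 = 0.40, a_22 = 35/140 = 0.25, a_32 = 0/140 = 0.00, a_42 = 14/140 = 0.10
  a_13 = 16/320 = 0.05, a_23 = 16/320 = 0.05, a_33 = 96/320 = 0.30, a_43 = 144/320 = 0.45
  a_14 = 0/300 = 0.00, a_24 = 75/300 = 0.25, a_34 = 135/300 = 0.45, a_44 = 15/300 = 0.05
I − A =
  [   0.70    -0.40    -0.05     0.00]
  [  -0.05     0.75    -0.05    -0.25]
  [  -0.15     0.00     0.70    -0.45]
  [  -0.35    -0.10    -0.45     0.95]
Compute the cofactors C_ij = (−1)^(i+j)·(3×3 minor ij) of I−A; the adjugate is their transpose:
adj(I−A) = Cᵀ =
  [ 0.327125   0.187250   0.098375   0.095875]
  [ 0.116250   0.308750   0.118750   0.137500]
  [ 0.223500   0.151500   0.427250   0.242250]
  [ 0.238625   0.173250   0.251125   0.344875]
det(I−A) = Σ_j (I−A)_1j·C_1j = (0.70)(0.327125) + (-0.40)(0.116250) + (-0.05)(0.223500) + (0.00)(0.238625) = 0.1713125
(I − A)⁻¹ = adj(I−A) / det(I−A) ≈
  [   1.9095     1.0930     0.5742     0.5596]
  [   0.6786     1.8023     0.6932     0.8026]
  [   1.3046     0.8843     2.4940     1.4141]
  [   1.3929     1.0113     1.4659     2.0131]
The output multiplier for sector j is the column-j sum of the Leontief inverse (I − A)⁻¹ = adj(I−A) / det(I−A).
Column 3 of adj(I−A): (0.098375, 0.118750, 0.427250, 0.251125); det(I−A) = 0.1713125.
m_3 = (0.098375 + 0.118750 + 0.427250 + 0.251125) / 0.1713125 = 0.8955 / 0.1713125 ≈ 5.227.

m_3 = 5.227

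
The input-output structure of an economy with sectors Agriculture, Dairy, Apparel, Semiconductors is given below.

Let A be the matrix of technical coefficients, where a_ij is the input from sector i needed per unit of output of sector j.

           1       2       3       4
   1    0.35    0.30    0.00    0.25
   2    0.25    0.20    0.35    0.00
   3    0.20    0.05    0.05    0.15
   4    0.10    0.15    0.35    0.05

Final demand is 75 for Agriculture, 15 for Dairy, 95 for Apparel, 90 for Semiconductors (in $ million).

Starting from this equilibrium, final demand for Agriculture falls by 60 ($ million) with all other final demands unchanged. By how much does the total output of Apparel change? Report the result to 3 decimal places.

Δx_3 = -36.839

I − A =
  [   0.65    -0.30     0.00    -0.25]
  [  -0.25     0.80    -0.35     0.00]
  [  -0.20    -0.05     0.95    -0.15]
  [  -0.10    -0.15    -0.35     0.95]
Compute the cofactors C_ij = (−1)^(i+j)·(3×3 minor ij) of I−A; the adjugate is their transpose:
adj(I−A) = Cᵀ =
  [ 0.655500   0.295000   0.182875   0.201375]
  [ 0.284250   0.511250   0.229250   0.111000]
  [ 0.181500   0.113250   0.393375   0.109875]
  [ 0.180750   0.153500   0.200375   0.390375]
det(I−A) = Σ_j (I−A)_1j·C_1j = (0.65)(0.655500) + (-0.30)(0.284250) + (0.00)(0.181500) + (-0.25)(0.180750) = 0.2956125
(I − A)⁻¹ = adj(I−A) / det(I−A) ≈
  [   2.2174     0.9979     0.6186     0.6812]
  [   0.9616     1.7295     0.7755     0.3755]
  [   0.6140     0.3831     1.3307     0.3717]
  [   0.6114     0.5193     0.6778     1.3206]
Δx = (I − A)⁻¹ Δd with Δd having -60 in the Agriculture component and 0 elsewhere.
So Δx_3 = L_31 · (-60), where L_31 = adj(I−A)_31 / det(I−A) = 0.181500 / 0.2956125.
Δx_3 = 0.181500 × (-60) / 0.2956125 = -10.89 / 0.2956125 ≈ -36.839.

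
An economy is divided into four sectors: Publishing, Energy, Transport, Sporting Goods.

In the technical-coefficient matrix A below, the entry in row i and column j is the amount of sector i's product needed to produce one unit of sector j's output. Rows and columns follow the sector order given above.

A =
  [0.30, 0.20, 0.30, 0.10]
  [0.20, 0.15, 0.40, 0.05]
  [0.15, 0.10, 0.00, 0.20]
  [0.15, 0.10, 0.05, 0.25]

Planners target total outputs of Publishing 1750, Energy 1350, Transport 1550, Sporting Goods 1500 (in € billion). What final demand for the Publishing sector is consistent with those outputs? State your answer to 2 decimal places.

d_P = 340.00

I − A =
  [   0.70    -0.20    -0.30    -0.10]
  [  -0.20     0.85    -0.40    -0.05]
  [  -0.15    -0.10     1.00    -0.20]
  [  -0.15    -0.10    -0.05     0.75]
d = (I − A) x:
  d_P = (+0.70)·1750 + (-0.20)·1350 + (-0.30)·1550 + (-0.10)·1500 = 340.00
  d_E = (-0.20)·1750 + (+0.85)·1350 + (-0.40)·1550 + (-0.05)·1500 = 102.50
  d_T = (-0.15)·1750 + (-0.10)·1350 + (+1.00)·1550 + (-0.20)·1500 = 852.50
  d_S = (-0.15)·1750 + (-0.10)·1350 + (-0.05)·1550 + (+0.75)·1500 = 650.00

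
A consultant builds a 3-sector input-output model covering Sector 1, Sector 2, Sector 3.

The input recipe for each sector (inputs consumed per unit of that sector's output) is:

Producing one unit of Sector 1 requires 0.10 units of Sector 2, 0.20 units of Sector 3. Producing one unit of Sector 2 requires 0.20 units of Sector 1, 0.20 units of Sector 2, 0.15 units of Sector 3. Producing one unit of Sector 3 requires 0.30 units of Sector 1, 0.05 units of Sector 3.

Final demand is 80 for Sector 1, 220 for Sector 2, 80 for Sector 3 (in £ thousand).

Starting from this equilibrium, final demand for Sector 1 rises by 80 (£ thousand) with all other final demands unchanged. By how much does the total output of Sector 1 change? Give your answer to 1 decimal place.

Δx_1 = 88.3

I − A =
  [   1.00    -0.20    -0.30]
  [  -0.10     0.80     0.00]
  [  -0.20    -0.15     0.95]
Cofactors of I−A, C_ij = (−1)^(i+j)·(minor ij) (rows/columns in the sector order above):
  C_11 = (0.80)(0.95) − (0.00)(-0.15) = 0.7600
  C_12 = −[(-0.10)(0.95) − (0.00)(-0.20)] = 0.0950
  C_13 = (-0.10)(-0.15) − (0.80)(-0.20) = 0.1750
  C_21 = −[(-0.20)(0.95) − (-0.30)(-0.15)] = 0.2350
  C_22 = (1.00)(0.95) − (-0.30)(-0.20) = 0.8900
  C_23 = −[(1.00)(-0.15) − (-0.20)(-0.20)] = 0.1900
  C_31 = (-0.20)(0.00) − (-0.30)(0.80) = 0.2400
  C_32 = −[(1.00)(0.00) − (-0.30)(-0.10)] = 0.0300
  C_33 = (1.00)(0.80) − (-0.20)(-0.10) = 0.7800
det(I−A) = Σ_j (I−A)_1j·C_1j = (1.00)(0.7600) + (-0.20)(0.0950) + (-0.30)(0.1750) = 0.6885
adj(I−A) = Cᵀ =
  [ 0.7600   0.2350   0.2400]
  [ 0.0950   0.8900   0.0300]
  [ 0.1750   0.1900   0.7800]
(I − A)⁻¹ = adj(I−A) / det(I−A) ≈
  [   1.1038     0.3413     0.3486]
  [   0.1380     1.2927     0.0436]
  [   0.2542     0.2760     1.1329]
Δx = (I − A)⁻¹ Δd with Δd having +80 in the Sector 1 component and 0 elsewhere.
So Δx_1 = L_11 · (+80), where L_11 = adj(I−A)_11 / det(I−A) = 0.7600 / 0.6885.
Δx_1 = 0.7600 × (+80) / 0.6885 = 60.80 / 0.6885 ≈ 88.3.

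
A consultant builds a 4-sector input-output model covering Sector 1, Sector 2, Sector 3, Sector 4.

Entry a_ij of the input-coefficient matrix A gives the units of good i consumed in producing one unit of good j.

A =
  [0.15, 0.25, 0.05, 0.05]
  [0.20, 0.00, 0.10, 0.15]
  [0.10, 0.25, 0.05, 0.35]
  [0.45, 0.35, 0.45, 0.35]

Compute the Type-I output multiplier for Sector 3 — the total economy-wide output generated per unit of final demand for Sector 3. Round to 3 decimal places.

I − A =
  [   0.85    -0.25    -0.05    -0.05]
  [  -0.20     1.00    -0.10    -0.15]
  [  -0.10    -0.25     0.95    -0.35]
  [  -0.45    -0.35    -0.45     0.65]
Compute the cofactors C_ij = (−1)^(i+j)·(3×3 minor ij) of I−A; the adjugate is their transpose:
adj(I−A) = Cᵀ =
  [ 0.364750   0.151500   0.087250   0.110000]
  [ 0.185125   0.356250   0.124750   0.163625]
  [ 0.291125   0.294000   0.432500   0.323125]
  [ 0.553750   0.500250   0.427000   0.728750]
det(I−A) = Σ_j (I−A)_1j·C_1j = (0.85)(0.364750) + (-0.25)(0.185125) + (-0.05)(0.291125) + (-0.05)(0.553750) = 0.2215125
(I − A)⁻¹ = adj(I−A) / det(I−A) ≈
  [   1.6466     0.6839     0.3939     0.4966]
  [   0.8357     1.6083     0.5632     0.7387]
  [   1.3143     1.3272     1.9525     1.4587]
  [   2.4999     2.2583     1.9277     3.2899]
The output multiplier for sector j is the column-j sum of the Leontief inverse (I − A)⁻¹ = adj(I−A) / det(I−A).
Column 3 of adj(I−A): (0.087250, 0.124750, 0.432500, 0.427000); det(I−A) = 0.2215125.
m_3 = (0.087250 + 0.124750 + 0.432500 + 0.427000) / 0.2215125 = 1.0715 / 0.2215125 ≈ 4.837.

m_3 = 4.837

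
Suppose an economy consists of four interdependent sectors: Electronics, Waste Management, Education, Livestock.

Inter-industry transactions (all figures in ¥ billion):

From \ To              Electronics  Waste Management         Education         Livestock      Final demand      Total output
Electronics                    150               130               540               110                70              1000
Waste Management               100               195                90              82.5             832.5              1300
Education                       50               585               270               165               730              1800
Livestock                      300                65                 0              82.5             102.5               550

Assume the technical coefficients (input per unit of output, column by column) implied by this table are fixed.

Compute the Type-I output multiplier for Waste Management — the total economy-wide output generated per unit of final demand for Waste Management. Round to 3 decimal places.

m_2 = 2.921

Technical coefficients a_ij = z_ij / X_j:
  a_11 = 150/1000 = 0.15, a_21 = 100/1000 = 0.10, a_31 = 50/1000 = 0.05, a_41 = 300/1000 = 0.30
  a_12 = 130/1300 = 0.10, a_22 = 195/1300 = 0.15, a_32 = 585/1300 = 0.45, a_42 = 65/1300 = 0.05
  a_13 = 540/1800 = 0.30, a_23 = 90/1800 = 0.05, a_33 = 270/1800 = 0.15, a_43 = 0/1800 = 0.00
  a_14 = 110/550 = 0.20, a_24 = 82.5/550 = 0.15, a_34 = 165/550 = 0.30, a_44 = 82.5/550 = 0.15
I − A =
  [   0.85    -0.10    -0.30    -0.20]
  [  -0.10     0.85    -0.05    -0.15]
  [  -0.05    -0.45     0.85    -0.30]
  [  -0.30    -0.05     0.00     0.85]
Compute the cofactors C_ij = (−1)^(i+j)·(3×3 minor ij) of I−A; the adjugate is their transpose:
adj(I−A) = Cᵀ =
  [ 0.587875   0.200000   0.219250   0.251000]
  [ 0.117125   0.523375   0.072125   0.145375]
  [ 0.172250   0.324625   0.542750   0.289375]
  [ 0.214375   0.101375   0.081625   0.560000]
det(I−A) = Σ_j (I−A)_1j·C_1j = (0.85)(0.587875) + (-0.10)(0.117125) + (-0.30)(0.172250) + (-0.20)(0.214375) = 0.39343125
(I − A)⁻¹ = adj(I−A) / det(I−A) ≈
  [   1.4942     0.5083     0.5573     0.6380]
  [   0.2977     1.3303     0.1833     0.3695]
  [   0.4378     0.8251     1.3795     0.7355]
  [   0.5449     0.2577     0.2075     1.4234]
The output multiplier for sector j is the column-j sum of the Leontief inverse (I − A)⁻¹ = adj(I−A) / det(I−A).
Column 2 of adj(I−A): (0.200000, 0.523375, 0.324625, 0.101375); det(I−A) = 0.39343125.
m_2 = (0.200000 + 0.523375 + 0.324625 + 0.101375) / 0.39343125 = 1.149375 / 0.39343125 ≈ 2.921.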